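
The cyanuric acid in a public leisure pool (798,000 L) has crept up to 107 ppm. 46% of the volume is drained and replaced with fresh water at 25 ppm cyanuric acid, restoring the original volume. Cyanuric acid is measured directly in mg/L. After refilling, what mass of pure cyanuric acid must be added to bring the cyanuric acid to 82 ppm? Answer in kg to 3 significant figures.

After draining 46% and refilling: 107 × 0.54 + 25 × 0.46 = 69.28 ppm.
Deficit to target: 82 − 69.28 = 12.72 mg/L.
Mass: 12.72 mg/L × 798,000 L = 10,150 g cyanuric acid.

10.2 kg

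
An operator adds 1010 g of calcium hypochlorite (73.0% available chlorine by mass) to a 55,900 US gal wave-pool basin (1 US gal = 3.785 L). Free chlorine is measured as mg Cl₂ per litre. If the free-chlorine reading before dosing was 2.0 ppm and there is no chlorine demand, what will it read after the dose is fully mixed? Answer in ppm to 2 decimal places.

5.48 ppm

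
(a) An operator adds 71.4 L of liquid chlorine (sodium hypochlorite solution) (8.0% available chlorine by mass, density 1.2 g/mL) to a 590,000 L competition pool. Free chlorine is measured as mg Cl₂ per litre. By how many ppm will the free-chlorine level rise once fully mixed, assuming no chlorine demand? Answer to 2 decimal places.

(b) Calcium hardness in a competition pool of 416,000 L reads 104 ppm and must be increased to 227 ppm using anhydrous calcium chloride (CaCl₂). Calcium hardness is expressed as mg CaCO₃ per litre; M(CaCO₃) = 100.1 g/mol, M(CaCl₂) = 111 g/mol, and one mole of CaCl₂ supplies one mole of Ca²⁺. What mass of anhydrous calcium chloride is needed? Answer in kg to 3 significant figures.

(a) Mass of solution: 71.4 L × 1000 mL/L × 1.2 g/mL = 85,680 g.
(a) Available chlorine delivered: 85,680 g × 0.08 = 6854 g as Cl₂.
(a) Concentration rise: 6854 g / 590,000 L = 11.62 mg/L = 11.62 ppm.

(b) Hardness to add: (227 − 104) = 123 mg/L as CaCO₃ × 416,000 L = 51,170 g as CaCO₃.
(b) Moles of Ca²⁺ (1 mol Ca²⁺ ≡ 1 mol CaCO₃): 51,170 / 100.1 g/mol = 511.2 mol.
(b) Mass of CaCl₂: 511.2 × 111 = 56,740 g.

(a) 11.62 ppm; (b) 56.7 kg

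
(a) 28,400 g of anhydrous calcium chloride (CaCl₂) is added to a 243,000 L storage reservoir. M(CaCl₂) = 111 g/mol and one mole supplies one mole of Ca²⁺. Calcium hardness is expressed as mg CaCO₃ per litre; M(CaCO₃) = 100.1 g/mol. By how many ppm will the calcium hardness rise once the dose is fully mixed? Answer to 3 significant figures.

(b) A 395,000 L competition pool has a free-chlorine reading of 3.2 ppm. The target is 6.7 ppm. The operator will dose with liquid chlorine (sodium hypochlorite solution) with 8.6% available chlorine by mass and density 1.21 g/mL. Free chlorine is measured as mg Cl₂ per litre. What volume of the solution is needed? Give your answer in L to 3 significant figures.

(a) 105 ppm; (b) 13.3 L

(a) Moles of Ca²⁺: 28,400 g ÷ 111 g/mol = 255.9 mol.
(a) As CaCO₃: 255.9 mol × 100.1 g/mol = 25,610 g.
(a) Rise: 25,610 g / 243,000 L × 1000 = 105.4 mg/L.

(b) Chlorine deficit: 6.7 − 3.2 = 3.5 ppm = 3.5 mg/L as Cl₂.
(b) Cl₂ equivalent needed: 3.5 mg/L × 395,000 L = 1,382,000 mg = 1382 g.
(b) Product at 8.6% available chlorine: 1382 / 0.086 = 16,080 g.
(b) Volume at density 1.21 g/mL: 16,080 g ÷ 1.21 g/mL = 13,290 mL.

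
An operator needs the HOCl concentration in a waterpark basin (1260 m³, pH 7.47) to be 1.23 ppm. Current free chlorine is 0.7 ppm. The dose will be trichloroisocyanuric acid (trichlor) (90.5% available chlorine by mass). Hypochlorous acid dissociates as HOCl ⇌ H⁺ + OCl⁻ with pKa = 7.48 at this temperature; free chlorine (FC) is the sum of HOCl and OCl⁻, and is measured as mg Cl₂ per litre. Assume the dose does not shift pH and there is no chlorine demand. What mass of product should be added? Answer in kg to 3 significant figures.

2.41 kg

Volume: 1260 m³ = 1,260,000 L.
[OCl⁻]/[HOCl] = 10^(pH − pKa) = 10^(7.47 − 7.48) = 0.9772; fraction as HOCl = 1/(1 + 0.9772) = 0.5058.
Free chlorine required for 1.23 ppm HOCl: 1.23 / 0.5058 = 2.432 ppm.
FC to add: 2.432 − 0.7 = 1.732 mg/L as Cl₂.
Cl₂ equivalent: 1.732 mg/L × 1,260,000 L = 2182 g.
Product at 90.5% available Cl: 2182 / 0.905 = 2411 g.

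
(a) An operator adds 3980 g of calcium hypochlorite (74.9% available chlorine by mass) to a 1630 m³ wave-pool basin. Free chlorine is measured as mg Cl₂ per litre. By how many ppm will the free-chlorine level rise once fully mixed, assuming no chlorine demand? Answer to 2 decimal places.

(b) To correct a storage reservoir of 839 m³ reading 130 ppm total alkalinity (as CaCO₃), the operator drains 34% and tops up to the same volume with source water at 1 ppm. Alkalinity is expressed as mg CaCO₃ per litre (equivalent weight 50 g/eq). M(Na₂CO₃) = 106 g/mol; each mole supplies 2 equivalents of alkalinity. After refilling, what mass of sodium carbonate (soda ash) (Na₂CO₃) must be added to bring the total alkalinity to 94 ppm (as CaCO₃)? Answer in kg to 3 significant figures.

(a) Volume: 1630 m³ = 1,630,000 L.
(a) Available chlorine delivered: 3980 g × 0.749 = 2981 g as Cl₂.
(a) Concentration rise: 2981 g / 1,630,000 L = 1.829 mg/L = 1.83 ppm.

(b) Volume: 839 m³ = 839,000 L.
(b) After draining 34% and refilling: 130 × 0.66 + 1 × 0.34 = 86.14 ppm.
(b) Deficit to target: 94 − 86.14 = 7.86 mg/L.
(b) As CaCO₃: 7.86 mg/L × 839,000 L = 6595 g; ÷ 50 g/eq ÷ 2 = 65.95 mol Na₂CO₃.
(b) Mass: 65.95 × 106 = 6990 g.

(a) 1.83 ppm; (b) 6.99 kg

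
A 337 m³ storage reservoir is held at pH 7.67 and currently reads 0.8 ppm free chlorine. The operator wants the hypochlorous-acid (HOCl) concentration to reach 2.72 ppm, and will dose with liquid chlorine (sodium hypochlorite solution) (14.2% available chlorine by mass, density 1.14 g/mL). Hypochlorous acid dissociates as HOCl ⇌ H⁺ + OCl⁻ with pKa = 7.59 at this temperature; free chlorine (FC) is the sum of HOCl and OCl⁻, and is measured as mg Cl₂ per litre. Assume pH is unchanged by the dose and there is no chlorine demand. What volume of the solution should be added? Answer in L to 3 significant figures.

10.8 L

Volume: 337 m³ = 337,000 L.
[OCl⁻]/[HOCl] = 10^(pH − pKa) = 10^(7.67 − 7.59) = 1.202; fraction as HOCl = 1/(1 + 1.202) = 0.4541.
Free chlorine required for 2.72 ppm HOCl: 2.72 / 0.4541 = 5.99 ppm.
FC to add: 5.99 − 0.8 = 5.19 mg/L as Cl₂.
Cl₂ equivalent: 5.19 mg/L × 337,000 L = 1749 g.
Product at 14.2% available Cl: 1749 / 0.142 = 12,320 g.
Volume: 12,320 g ÷ 1.14 g/mL = 10,800 mL.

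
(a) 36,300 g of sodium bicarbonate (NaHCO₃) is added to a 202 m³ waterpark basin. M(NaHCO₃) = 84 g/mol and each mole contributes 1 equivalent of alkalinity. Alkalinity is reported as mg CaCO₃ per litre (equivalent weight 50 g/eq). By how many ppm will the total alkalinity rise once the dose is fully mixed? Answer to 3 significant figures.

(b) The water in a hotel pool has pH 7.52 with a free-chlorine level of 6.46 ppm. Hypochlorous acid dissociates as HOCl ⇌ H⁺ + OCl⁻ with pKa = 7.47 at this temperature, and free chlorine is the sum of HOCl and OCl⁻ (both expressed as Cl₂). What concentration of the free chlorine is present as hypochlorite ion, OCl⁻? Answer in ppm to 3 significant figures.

(a) 107 ppm; (b) 3.42 ppm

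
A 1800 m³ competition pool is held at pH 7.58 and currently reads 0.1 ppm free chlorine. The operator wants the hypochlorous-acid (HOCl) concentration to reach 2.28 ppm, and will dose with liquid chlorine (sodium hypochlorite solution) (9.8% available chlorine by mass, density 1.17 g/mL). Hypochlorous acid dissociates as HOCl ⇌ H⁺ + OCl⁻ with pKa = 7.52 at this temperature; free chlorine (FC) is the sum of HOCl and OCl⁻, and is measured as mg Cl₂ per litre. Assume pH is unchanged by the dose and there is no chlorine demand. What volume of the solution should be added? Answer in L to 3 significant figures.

Volume: 1800 m³ = 1,800,000 L.
[OCl⁻]/[HOCl] = 10^(pH − pKa) = 10^(7.58 − 7.52) = 1.148; fraction as HOCl = 1/(1 + 1.148) = 0.4655.
Free chlorine required for 2.28 ppm HOCl: 2.28 / 0.4655 = 4.898 ppm.
FC to add: 4.898 − 0.1 = 4.798 mg/L as Cl₂.
Cl₂ equivalent: 4.798 mg/L × 1,800,000 L = 8636 g.
Product at 9.8% available Cl: 8636 / 0.098 = 88,120 g.
Volume: 88,120 g ÷ 1.17 g/mL = 75,320 mL.

75.3 L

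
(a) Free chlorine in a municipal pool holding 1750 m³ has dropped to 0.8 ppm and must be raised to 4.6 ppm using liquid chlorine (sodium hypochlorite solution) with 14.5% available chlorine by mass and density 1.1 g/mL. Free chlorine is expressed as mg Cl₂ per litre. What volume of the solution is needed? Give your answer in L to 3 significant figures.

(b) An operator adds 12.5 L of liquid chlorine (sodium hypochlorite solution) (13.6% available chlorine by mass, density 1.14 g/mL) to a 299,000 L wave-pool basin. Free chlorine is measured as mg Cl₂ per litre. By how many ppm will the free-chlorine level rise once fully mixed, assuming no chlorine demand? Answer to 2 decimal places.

(a) 41.7 L; (b) 6.48 ppm

(a) Volume: 1750 m³ = 1,750,000 L.
(a) Chlorine deficit: 4.6 − 0.8 = 3.8 ppm = 3.8 mg/L as Cl₂.
(a) Cl₂ equivalent needed: 3.8 mg/L × 1,750,000 L = 6,650,000 mg = 6650 g.
(a) Product at 14.5% available chlorine: 6650 / 0.145 = 45,860 g.
(a) Volume at density 1.1 g/mL: 45,860 g ÷ 1.1 g/mL = 41,690 mL.

(b) Mass of solution: 12.5 L × 1000 mL/L × 1.14 g/mL = 14,250 g.
(b) Available chlorine delivered: 14,250 g × 0.136 = 1938 g as Cl₂.
(b) Concentration rise: 1938 g / 299,000 L = 6.482 mg/L = 6.48 ppm.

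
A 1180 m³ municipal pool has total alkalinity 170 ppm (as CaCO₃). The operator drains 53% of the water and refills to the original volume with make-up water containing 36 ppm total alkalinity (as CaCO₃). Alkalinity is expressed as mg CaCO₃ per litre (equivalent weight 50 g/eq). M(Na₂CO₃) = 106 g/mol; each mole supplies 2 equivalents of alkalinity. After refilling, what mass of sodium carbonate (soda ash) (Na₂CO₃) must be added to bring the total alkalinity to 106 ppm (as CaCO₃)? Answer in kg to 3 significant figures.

Volume: 1180 m³ = 1,180,000 L.
After draining 53% and refilling: 170 × 0.47 + 36 × 0.53 = 98.98 ppm.
Deficit to target: 106 − 98.98 = 7.02 mg/L.
As CaCO₃: 7.02 mg/L × 1,180,000 L = 8284 g; ÷ 50 g/eq ÷ 2 = 82.84 mol Na₂CO₃.
Mass: 82.84 × 106 = 8781 g.

8.78 kg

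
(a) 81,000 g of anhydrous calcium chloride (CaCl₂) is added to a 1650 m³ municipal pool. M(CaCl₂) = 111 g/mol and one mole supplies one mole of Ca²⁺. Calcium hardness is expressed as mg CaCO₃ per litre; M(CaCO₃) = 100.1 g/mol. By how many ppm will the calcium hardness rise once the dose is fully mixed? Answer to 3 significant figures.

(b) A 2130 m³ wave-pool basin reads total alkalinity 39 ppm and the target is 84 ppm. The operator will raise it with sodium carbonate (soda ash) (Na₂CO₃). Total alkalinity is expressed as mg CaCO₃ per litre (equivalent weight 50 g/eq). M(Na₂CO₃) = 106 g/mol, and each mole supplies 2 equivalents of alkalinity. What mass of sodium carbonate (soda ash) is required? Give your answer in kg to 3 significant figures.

(a) Volume: 1650 m³ = 1,650,000 L.
(a) Moles of Ca²⁺: 81,000 g ÷ 111 g/mol = 729.7 mol.
(a) As CaCO₃: 729.7 mol × 100.1 g/mol = 73,050 g.
(a) Rise: 73,050 g / 1,650,000 L × 1000 = 44.27 mg/L.

(b) Volume: 2130 m³ = 2,130,000 L.
(b) Alkalinity to add: (84 − 39) = 45 mg/L as CaCO₃ × 2,130,000 L = 95,850 g as CaCO₃.
(b) Equivalents: 95,850 g ÷ 50 g/eq = 1917 eq.
(b) Each mole of Na₂CO₃ supplies 2 eq, so 1917 / 2 = 958.5 mol.
(b) Mass: 958.5 mol × 106 g/mol = 101,600 g.

(a) 44.3 ppm; (b) 102 kg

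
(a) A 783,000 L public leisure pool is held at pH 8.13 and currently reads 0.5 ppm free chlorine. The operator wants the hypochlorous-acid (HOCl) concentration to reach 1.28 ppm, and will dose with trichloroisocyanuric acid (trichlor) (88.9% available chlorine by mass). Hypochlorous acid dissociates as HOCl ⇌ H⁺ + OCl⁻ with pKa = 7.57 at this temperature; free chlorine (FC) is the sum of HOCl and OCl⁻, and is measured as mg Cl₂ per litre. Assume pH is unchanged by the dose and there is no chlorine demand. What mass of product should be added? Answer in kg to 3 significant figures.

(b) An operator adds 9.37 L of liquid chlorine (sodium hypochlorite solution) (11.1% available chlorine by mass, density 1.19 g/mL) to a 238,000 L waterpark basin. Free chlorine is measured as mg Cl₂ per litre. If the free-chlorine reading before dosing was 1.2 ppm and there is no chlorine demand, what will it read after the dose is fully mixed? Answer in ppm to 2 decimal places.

(a) [OCl⁻]/[HOCl] = 10^(pH − pKa) = 10^(8.13 − 7.57) = 3.631; fraction as HOCl = 1/(1 + 3.631) = 0.2159.
(a) Free chlorine required for 1.28 ppm HOCl: 1.28 / 0.2159 = 5.927 ppm.
(a) FC to add: 5.927 − 0.5 = 5.427 mg/L as Cl₂.
(a) Cl₂ equivalent: 5.427 mg/L × 783,000 L = 4250 g.
(a) Product at 88.9% available Cl: 4250 / 0.889 = 4780 g.

(b) Mass of solution: 9.37 L × 1000 mL/L × 1.19 g/mL = 11,150 g.
(b) Available chlorine delivered: 11,150 g × 0.111 = 1238 g as Cl₂.
(b) Concentration rise: 1238 g / 238,000 L = 5.2 mg/L = 5.20 ppm.
(b) Final FC: 1.2 + 5.20 = 6.40 ppm.

(a) 4.78 kg; (b) 6.40 ppm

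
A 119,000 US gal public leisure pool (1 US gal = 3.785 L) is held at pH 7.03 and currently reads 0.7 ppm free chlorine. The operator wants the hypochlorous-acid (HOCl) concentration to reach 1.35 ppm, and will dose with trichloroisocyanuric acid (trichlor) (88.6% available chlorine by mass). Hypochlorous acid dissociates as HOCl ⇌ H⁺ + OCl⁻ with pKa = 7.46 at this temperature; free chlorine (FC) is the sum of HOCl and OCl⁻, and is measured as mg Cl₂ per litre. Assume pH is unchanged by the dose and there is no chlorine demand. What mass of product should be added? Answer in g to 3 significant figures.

585 g

Volume: 119,000 US gal × 3.785 L/gal = 450,415 L.
[OCl⁻]/[HOCl] = 10^(pH − pKa) = 10^(7.03 − 7.46) = 0.3715; fraction as HOCl = 1/(1 + 0.3715) = 0.7291.
Free chlorine required for 1.35 ppm HOCl: 1.35 / 0.7291 = 1.852 ppm.
FC to add: 1.852 − 0.7 = 1.152 mg/L as Cl₂.
Cl₂ equivalent: 1.152 mg/L × 450,415 L = 518.7 g.
Product at 88.6% available Cl: 518.7 / 0.886 = 585.4 g.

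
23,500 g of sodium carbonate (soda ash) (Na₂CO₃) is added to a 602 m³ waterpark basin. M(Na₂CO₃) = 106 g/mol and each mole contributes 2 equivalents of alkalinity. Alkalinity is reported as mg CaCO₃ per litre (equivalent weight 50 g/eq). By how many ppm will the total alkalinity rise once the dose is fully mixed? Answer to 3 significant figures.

36.8 ppm

Volume: 602 m³ = 602,000 L.
Moles of Na₂CO₃: 23,500 g ÷ 106 g/mol = 221.7 mol → 443.4 eq of alkalinity.
As CaCO₃: 443.4 eq × 50 g/eq = 22,170 g.
Rise: 22,170 g / 602,000 L × 1000 = 36.83 mg/L.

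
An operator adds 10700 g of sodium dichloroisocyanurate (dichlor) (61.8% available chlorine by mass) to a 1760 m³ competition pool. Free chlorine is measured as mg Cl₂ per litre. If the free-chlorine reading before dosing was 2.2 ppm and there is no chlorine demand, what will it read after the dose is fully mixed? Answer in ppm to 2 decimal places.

5.96 ppm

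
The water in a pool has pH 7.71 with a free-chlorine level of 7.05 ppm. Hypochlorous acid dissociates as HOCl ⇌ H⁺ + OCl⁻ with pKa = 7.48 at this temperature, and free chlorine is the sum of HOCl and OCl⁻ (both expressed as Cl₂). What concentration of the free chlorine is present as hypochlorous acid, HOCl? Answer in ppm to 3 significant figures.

2.61 ppm

[OCl⁻]/[HOCl] = 10^(pH − pKa) = 10^(7.71 − 7.48) = 10^0.23 = 1.698.
Fraction as HOCl = 1 / (1 + 1.698) = 0.3706.
HOCl = 0.3706 × 7.05 ppm = 2.613 ppm.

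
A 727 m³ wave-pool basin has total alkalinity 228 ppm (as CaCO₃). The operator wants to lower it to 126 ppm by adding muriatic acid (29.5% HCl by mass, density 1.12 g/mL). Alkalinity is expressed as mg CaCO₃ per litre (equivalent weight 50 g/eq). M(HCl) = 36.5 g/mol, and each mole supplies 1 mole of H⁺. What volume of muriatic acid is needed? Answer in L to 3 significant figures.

Volume: 727 m³ = 727,000 L.
Alkalinity to neutralize: (228 − 126) = 102 mg/L as CaCO₃ × 727,000 L = 74,150 g as CaCO₃.
Equivalents of H⁺ required: 74,150 ÷ 50 g/eq = 1483 eq = 1483 mol HCl.
Mass of HCl: 1483 × 36.5 = 54,130 g.
Mass of 29.5% solution: 54,130 / 0.295 = 183,500 g.
Volume: 183,500 g ÷ 1.12 g/mL = 163,800 mL.

164 L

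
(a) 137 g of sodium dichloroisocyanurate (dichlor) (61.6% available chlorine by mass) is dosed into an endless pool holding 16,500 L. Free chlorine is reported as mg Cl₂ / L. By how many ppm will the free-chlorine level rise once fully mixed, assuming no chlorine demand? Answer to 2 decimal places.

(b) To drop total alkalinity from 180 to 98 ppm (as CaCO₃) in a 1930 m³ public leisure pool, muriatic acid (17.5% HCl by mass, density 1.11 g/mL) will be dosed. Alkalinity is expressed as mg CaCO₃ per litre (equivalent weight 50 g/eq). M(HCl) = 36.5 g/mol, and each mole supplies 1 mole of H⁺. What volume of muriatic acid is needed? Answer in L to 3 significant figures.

(a) Available chlorine delivered: 137 g × 0.616 = 84.39 g as Cl₂.
(a) Concentration rise: 84.39 g / 16,500 L = 5.115 mg/L = 5.11 ppm.

(b) Volume: 1930 m³ = 1,930,000 L.
(b) Alkalinity to neutralize: (180 − 98) = 82 mg/L as CaCO₃ × 1,930,000 L = 158,300 g as CaCO₃.
(b) Equivalents of H⁺ required: 158,300 ÷ 50 g/eq = 3165 eq = 3165 mol HCl.
(b) Mass of HCl: 3165 × 36.5 = 115,500 g.
(b) Mass of 17.5% solution: 115,500 / 0.175 = 660,200 g.
(b) Volume: 660,200 g ÷ 1.11 g/mL = 594,700 mL.

(a) 5.11 ppm; (b) 595 L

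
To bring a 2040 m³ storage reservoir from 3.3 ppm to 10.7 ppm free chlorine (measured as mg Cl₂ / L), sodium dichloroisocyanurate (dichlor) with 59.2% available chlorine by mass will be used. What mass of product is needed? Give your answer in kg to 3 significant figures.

Volume: 2040 m³ = 2,040,000 L.
Chlorine deficit: 10.7 − 3.3 = 7.4 ppm = 7.4 mg/L as Cl₂.
Cl₂ equivalent needed: 7.4 mg/L × 2,040,000 L = 15,100,000 mg = 15,100 g.
Product at 59.2% available chlorine: 15,100 / 0.592 = 25,500 g.

25.5 kg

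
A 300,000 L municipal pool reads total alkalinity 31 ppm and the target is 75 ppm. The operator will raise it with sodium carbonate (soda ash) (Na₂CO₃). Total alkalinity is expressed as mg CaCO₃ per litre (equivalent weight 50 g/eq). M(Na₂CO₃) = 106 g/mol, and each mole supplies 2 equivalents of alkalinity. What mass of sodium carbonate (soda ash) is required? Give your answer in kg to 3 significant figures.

14.0 kg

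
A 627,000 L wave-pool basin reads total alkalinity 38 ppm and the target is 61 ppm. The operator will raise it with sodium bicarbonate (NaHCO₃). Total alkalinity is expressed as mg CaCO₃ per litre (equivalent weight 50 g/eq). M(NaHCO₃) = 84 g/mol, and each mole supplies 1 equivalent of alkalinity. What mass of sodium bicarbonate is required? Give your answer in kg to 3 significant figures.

Alkalinity to add: (61 − 38) = 23 mg/L as CaCO₃ × 627,000 L = 14,420 g as CaCO₃.
Equivalents: 14,420 g ÷ 50 g/eq = 288.4 eq.
NaHCO₃ supplies 1 eq per mole → 288.4 mol.
Mass: 288.4 mol × 84 g/mol = 24,230 g.

24.2 kg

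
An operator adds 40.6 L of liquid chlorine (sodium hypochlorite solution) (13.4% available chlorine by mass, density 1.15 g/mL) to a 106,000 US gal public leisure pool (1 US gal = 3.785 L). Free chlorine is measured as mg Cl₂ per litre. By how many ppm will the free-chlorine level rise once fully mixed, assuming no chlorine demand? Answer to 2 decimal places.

15.59 ppm

Volume: 106,000 US gal × 3.785 L/gal = 401,210 L.
Mass of solution: 40.6 L × 1000 mL/L × 1.15 g/mL = 46,690 g.
Available chlorine delivered: 46,690 g × 0.134 = 6256 g as Cl₂.
Concentration rise: 6256 g / 401,210 L = 15.59 mg/L = 15.59 ppm.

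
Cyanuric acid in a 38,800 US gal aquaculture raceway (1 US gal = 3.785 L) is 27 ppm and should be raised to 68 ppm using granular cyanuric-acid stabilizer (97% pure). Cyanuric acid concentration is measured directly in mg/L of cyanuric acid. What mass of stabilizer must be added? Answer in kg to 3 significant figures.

6.21 kg

Volume: 38,800 US gal × 3.785 L/gal = 146,858 L.
CYA to add: (68 − 27) = 41 mg/L × 146,858 L = 6021 g cyanuric acid.
At 97% purity: 6021 / 0.97 = 6207 g product.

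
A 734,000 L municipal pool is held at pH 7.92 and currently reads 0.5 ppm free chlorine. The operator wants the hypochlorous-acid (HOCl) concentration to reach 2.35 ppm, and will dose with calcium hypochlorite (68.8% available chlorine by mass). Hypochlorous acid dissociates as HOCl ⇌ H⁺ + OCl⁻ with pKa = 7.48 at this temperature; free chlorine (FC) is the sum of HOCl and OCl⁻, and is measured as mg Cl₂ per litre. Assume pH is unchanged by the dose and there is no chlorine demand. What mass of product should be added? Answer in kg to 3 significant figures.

8.88 kg

[OCl⁻]/[HOCl] = 10^(pH − pKa) = 10^(7.92 − 7.48) = 2.754; fraction as HOCl = 1/(1 + 2.754) = 0.2664.
Free chlorine required for 2.35 ppm HOCl: 2.35 / 0.2664 = 8.822 ppm.
FC to add: 8.822 − 0.5 = 8.322 mg/L as Cl₂.
Cl₂ equivalent: 8.322 mg/L × 734,000 L = 6109 g.
Product at 68.8% available Cl: 6109 / 0.688 = 8879 g.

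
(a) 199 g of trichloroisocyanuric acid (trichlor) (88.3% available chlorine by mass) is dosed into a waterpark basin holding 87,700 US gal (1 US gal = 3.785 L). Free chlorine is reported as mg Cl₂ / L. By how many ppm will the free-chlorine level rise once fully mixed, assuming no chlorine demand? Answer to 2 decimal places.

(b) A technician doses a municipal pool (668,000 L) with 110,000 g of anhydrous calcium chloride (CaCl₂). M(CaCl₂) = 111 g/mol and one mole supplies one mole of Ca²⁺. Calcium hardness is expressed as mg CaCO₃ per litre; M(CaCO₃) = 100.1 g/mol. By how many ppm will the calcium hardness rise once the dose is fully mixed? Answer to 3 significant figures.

(a) Volume: 87,700 US gal × 3.785 L/gal = 331,944 L.
(a) Available chlorine delivered: 199 g × 0.883 = 175.7 g as Cl₂.
(a) Concentration rise: 175.7 g / 331,944 L = 0.5294 mg/L = 0.53 ppm.

(b) Moles of Ca²⁺: 110,000 g ÷ 111 g/mol = 991 mol.
(b) As CaCO₃: 991 mol × 100.1 g/mol = 99,200 g.
(b) Rise: 99,200 g / 668,000 L × 1000 = 148.5 mg/L.

(a) 0.53 ppm; (b) 149 ppm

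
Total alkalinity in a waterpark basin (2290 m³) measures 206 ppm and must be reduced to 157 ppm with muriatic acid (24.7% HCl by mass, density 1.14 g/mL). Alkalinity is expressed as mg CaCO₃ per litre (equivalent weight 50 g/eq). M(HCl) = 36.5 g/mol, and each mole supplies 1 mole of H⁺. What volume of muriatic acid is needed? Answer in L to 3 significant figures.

291 L

Volume: 2290 m³ = 2,290,000 L.
Alkalinity to neutralize: (206 − 157) = 49 mg/L as CaCO₃ × 2,290,000 L = 112,200 g as CaCO₃.
Equivalents of H⁺ required: 112,200 ÷ 50 g/eq = 2244 eq = 2244 mol HCl.
Mass of HCl: 2244 × 36.5 = 81,910 g.
Mass of 24.7% solution: 81,910 / 0.247 = 331,600 g.
Volume: 331,600 g ÷ 1.14 g/mL = 290,900 mL.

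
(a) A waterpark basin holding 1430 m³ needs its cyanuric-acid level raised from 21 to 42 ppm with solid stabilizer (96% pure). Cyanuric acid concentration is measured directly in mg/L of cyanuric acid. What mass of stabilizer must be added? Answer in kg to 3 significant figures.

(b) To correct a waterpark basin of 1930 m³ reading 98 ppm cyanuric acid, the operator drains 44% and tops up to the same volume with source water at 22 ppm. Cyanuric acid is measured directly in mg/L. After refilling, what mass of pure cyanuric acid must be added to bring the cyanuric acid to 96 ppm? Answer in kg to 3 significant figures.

(a) Volume: 1430 m³ = 1,430,000 L.
(a) CYA to add: (42 − 21) = 21 mg/L × 1,430,000 L = 30,030 g cyanuric acid.
(a) At 96% purity: 30,030 / 0.96 = 31,280 g product.

(b) Volume: 1930 m³ = 1,930,000 L.
(b) After draining 44% and refilling: 98 × 0.56 + 22 × 0.44 = 64.56 ppm.
(b) Deficit to target: 96 − 64.56 = 31.44 mg/L.
(b) Mass: 31.44 mg/L × 1,930,000 L = 60,680 g cyanuric acid.

(a) 31.3 kg; (b) 60.7 kg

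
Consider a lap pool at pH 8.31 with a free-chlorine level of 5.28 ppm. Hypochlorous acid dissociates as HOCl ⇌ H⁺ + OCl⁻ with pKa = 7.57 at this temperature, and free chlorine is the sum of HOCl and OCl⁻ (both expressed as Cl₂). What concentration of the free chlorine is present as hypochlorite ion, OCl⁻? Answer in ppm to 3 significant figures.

4.47 ppm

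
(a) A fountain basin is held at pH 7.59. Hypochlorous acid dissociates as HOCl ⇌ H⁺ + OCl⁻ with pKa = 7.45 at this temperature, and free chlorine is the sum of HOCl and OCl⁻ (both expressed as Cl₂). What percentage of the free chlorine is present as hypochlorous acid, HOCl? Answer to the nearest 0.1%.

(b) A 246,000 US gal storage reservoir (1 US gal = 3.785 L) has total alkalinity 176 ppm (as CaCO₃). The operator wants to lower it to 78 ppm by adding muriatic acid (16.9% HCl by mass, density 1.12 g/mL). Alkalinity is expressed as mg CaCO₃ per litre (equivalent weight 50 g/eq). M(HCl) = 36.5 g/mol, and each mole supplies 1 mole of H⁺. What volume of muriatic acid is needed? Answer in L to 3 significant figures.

(a) 42.0%; (b) 352 L

(a) [OCl⁻]/[HOCl] = 10^(pH − pKa) = 10^(7.59 − 7.45) = 10^0.14 = 1.38.
(a) Fraction as HOCl = 1 / (1 + 1.38) = 0.4201.

(b) Volume: 246,000 US gal × 3.785 L/gal = 931,110 L.
(b) Alkalinity to neutralize: (176 − 78) = 98 mg/L as CaCO₃ × 931,110 L = 91,250 g as CaCO₃.
(b) Equivalents of H⁺ required: 91,250 ÷ 50 g/eq = 1825 eq = 1825 mol HCl.
(b) Mass of HCl: 1825 × 36.5 = 66,610 g.
(b) Mass of 16.9% solution: 66,610 / 0.169 = 394,200 g.
(b) Volume: 394,200 g ÷ 1.12 g/mL = 351,900 mL.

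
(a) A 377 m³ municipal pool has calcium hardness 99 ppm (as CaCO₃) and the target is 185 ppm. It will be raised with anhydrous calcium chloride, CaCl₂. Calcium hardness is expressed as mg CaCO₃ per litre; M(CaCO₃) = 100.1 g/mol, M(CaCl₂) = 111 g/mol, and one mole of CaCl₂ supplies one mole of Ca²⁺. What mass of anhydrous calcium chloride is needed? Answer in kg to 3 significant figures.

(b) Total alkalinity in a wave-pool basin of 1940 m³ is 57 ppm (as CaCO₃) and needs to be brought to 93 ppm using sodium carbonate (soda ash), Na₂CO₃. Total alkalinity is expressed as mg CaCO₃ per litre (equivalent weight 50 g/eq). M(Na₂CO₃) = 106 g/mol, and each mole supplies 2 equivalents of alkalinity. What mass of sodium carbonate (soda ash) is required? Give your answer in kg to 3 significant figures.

(a) 36.0 kg; (b) 74.0 kg

(a) Volume: 377 m³ = 377,000 L.
(a) Hardness to add: (185 − 99) = 86 mg/L as CaCO₃ × 377,000 L = 32,420 g as CaCO₃.
(a) Moles of Ca²⁺ (1 mol Ca²⁺ ≡ 1 mol CaCO₃): 32,420 / 100.1 g/mol = 323.9 mol.
(a) Mass of CaCl₂: 323.9 × 111 = 35,950 g.

(b) Volume: 1940 m³ = 1,940,000 L.
(b) Alkalinity to add: (93 − 57) = 36 mg/L as CaCO₃ × 1,940,000 L = 69,840 g as CaCO₃.
(b) Equivalents: 69,840 g ÷ 50 g/eq = 1397 eq.
(b) Each mole of Na₂CO₃ supplies 2 eq, so 1397 / 2 = 698.4 mol.
(b) Mass: 698.4 mol × 106 g/mol = 74,030 g.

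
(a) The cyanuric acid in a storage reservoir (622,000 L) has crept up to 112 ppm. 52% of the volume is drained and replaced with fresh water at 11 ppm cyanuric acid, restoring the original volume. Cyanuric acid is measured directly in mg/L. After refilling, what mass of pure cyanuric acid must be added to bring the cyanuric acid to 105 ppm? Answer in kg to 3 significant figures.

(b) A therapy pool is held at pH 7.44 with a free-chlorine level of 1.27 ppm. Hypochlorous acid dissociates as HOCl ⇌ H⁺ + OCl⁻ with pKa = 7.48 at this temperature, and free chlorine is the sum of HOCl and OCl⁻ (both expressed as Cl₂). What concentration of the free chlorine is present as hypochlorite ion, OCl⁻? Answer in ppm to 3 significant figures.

(a) 28.3 kg; (b) 0.606 ppm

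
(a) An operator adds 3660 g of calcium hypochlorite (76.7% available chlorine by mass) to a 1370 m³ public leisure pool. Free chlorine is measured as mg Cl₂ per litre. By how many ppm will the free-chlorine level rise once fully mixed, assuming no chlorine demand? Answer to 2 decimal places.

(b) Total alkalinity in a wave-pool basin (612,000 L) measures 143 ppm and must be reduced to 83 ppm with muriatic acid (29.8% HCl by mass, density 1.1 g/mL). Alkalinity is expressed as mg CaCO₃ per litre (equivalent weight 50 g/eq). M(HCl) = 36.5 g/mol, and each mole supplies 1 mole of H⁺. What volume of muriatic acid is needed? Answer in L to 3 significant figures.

(a) Volume: 1370 m³ = 1,370,000 L.
(a) Available chlorine delivered: 3660 g × 0.767 = 2807 g as Cl₂.
(a) Concentration rise: 2807 g / 1,370,000 L = 2.049 mg/L = 2.05 ppm.

(b) Alkalinity to neutralize: (143 − 83) = 60 mg/L as CaCO₃ × 612,000 L = 36,720 g as CaCO₃.
(b) Equivalents of H⁺ required: 36,720 ÷ 50 g/eq = 734.4 eq = 734.4 mol HCl.
(b) Mass of HCl: 734.4 × 36.5 = 26,810 g.
(b) Mass of 29.8% solution: 26,810 / 0.298 = 89,950 g.
(b) Volume: 89,950 g ÷ 1.1 g/mL = 81,770 mL.

(a) 2.05 ppm; (b) 81.8 L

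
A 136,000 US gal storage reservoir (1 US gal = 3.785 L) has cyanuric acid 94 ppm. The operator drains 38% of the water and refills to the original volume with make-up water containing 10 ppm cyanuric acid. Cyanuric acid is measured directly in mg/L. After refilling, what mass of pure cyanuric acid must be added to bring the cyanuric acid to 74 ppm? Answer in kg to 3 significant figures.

6.14 kg

Volume: 136,000 US gal × 3.785 L/gal = 514,760 L.
After draining 38% and refilling: 94 × 0.62 + 10 × 0.38 = 62.08 ppm.
Deficit to target: 74 − 62.08 = 11.92 mg/L.
Mass: 11.92 mg/L × 514,760 L = 6136 g cyanuric acid.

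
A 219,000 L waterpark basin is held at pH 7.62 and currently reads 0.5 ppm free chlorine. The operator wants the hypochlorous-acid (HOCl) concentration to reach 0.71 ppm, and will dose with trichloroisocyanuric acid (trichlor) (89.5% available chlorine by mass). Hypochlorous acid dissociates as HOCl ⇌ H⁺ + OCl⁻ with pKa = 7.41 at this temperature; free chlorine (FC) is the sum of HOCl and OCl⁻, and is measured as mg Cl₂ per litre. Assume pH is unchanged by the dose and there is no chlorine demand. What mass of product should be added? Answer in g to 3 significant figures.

333 g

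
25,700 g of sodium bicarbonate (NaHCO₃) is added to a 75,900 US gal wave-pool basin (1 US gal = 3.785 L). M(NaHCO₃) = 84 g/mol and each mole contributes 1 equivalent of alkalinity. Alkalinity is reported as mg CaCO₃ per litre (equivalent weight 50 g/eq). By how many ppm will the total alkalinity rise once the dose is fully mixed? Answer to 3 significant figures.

Volume: 75,900 US gal × 3.785 L/gal = 287,282 L.
Moles of NaHCO₃: 25,700 g ÷ 84 g/mol = 306 mol → 306 eq of alkalinity.
As CaCO₃: 306 eq × 50 g/eq = 15,300 g.
Rise: 15,300 g / 287,282 L × 1000 = 53.25 mg/L.

53.2 ppm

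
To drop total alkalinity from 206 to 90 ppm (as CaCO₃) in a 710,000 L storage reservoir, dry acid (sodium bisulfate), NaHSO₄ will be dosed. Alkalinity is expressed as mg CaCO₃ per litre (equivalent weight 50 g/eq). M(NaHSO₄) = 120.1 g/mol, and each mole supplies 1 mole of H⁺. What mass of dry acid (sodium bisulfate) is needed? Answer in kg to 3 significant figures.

198 kg

Alkalinity to neutralize: (206 − 90) = 116 mg/L as CaCO₃ × 710,000 L = 82,360 g as CaCO₃.
Equivalents of H⁺ required: 82,360 ÷ 50 g/eq = 1647 eq = 1647 mol NaHSO₄.
Mass of NaHSO₄: 1647 × 120.1 = 197,800 g.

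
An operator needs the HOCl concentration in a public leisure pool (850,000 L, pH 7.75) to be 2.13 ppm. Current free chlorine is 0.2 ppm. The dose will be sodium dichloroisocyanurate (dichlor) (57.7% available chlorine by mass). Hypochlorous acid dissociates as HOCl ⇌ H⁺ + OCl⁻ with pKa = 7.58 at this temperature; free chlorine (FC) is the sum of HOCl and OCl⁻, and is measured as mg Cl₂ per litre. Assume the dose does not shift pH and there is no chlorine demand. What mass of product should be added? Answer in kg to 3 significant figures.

[OCl⁻]/[HOCl] = 10^(pH − pKa) = 10^(7.75 − 7.58) = 1.479; fraction as HOCl = 1/(1 + 1.479) = 0.4034.
Free chlorine required for 2.13 ppm HOCl: 2.13 / 0.4034 = 5.281 ppm.
FC to add: 5.281 − 0.2 = 5.081 mg/L as Cl₂.
Cl₂ equivalent: 5.081 mg/L × 850,000 L = 4318 g.
Product at 57.7% available Cl: 4318 / 0.577 = 7484 g.

7.48 kg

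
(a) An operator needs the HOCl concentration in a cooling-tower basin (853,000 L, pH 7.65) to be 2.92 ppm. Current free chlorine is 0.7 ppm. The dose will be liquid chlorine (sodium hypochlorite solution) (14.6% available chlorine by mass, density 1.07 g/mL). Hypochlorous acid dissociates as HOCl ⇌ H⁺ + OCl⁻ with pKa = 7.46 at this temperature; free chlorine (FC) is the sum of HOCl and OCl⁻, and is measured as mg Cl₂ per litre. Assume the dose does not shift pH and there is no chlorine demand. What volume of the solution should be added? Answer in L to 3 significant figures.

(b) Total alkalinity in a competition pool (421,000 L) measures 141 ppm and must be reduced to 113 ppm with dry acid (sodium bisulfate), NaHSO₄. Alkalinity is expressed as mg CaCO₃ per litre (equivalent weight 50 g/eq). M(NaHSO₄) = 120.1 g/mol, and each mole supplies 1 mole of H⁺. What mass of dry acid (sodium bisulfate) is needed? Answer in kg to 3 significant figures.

(a) [OCl⁻]/[HOCl] = 10^(pH − pKa) = 10^(7.65 − 7.46) = 1.549; fraction as HOCl = 1/(1 + 1.549) = 0.3923.
(a) Free chlorine required for 2.92 ppm HOCl: 2.92 / 0.3923 = 7.443 ppm.
(a) FC to add: 7.443 − 0.7 = 6.743 mg/L as Cl₂.
(a) Cl₂ equivalent: 6.743 mg/L × 853,000 L = 5751 g.
(a) Product at 14.6% available Cl: 5751 / 0.146 = 39,390 g.
(a) Volume: 39,390 g ÷ 1.07 g/mL = 36,820 mL.

(b) Alkalinity to neutralize: (141 − 113) = 28 mg/L as CaCO₃ × 421,000 L = 11,790 g as CaCO₃.
(b) Equivalents of H⁺ required: 11,790 ÷ 50 g/eq = 235.8 eq = 235.8 mol NaHSO₄.
(b) Mass of NaHSO₄: 235.8 × 120.1 = 28,310 g.

(a) 36.8 L; (b) 28.3 kg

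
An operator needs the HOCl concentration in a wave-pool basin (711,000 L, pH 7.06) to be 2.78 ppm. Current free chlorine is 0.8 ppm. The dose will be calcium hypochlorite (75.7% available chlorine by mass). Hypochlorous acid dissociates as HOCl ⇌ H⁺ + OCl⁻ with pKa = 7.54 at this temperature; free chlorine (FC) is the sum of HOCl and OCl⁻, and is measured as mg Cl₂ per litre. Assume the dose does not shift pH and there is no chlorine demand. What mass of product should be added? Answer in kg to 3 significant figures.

2.72 kg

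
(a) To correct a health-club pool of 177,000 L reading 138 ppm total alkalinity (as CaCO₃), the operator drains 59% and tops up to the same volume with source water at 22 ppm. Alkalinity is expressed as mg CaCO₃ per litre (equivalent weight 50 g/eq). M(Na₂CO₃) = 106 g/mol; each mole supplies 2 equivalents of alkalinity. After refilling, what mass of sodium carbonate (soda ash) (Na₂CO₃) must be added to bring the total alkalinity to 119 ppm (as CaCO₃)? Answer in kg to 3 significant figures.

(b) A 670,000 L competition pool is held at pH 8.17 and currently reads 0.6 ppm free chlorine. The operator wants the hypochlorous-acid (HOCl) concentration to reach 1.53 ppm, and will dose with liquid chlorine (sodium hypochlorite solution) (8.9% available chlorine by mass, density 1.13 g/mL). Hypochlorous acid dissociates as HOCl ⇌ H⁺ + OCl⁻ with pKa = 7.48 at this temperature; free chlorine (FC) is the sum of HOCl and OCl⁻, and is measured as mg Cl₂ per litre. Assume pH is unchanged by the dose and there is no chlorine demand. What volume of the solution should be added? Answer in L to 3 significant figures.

(a) 9.28 kg; (b) 56.1 L

(a) After draining 59% and refilling: 138 × 0.41 + 22 × 0.59 = 69.56 ppm.
(a) Deficit to target: 119 − 69.56 = 49.44 mg/L.
(a) As CaCO₃: 49.44 mg/L × 177,000 L = 8751 g; ÷ 50 g/eq ÷ 2 = 87.51 mol Na₂CO₃.
(a) Mass: 87.51 × 106 = 9276 g.

(b) [OCl⁻]/[HOCl] = 10^(pH − pKa) = 10^(8.17 − 7.48) = 4.898; fraction as HOCl = 1/(1 + 4.898) = 0.1696.
(b) Free chlorine required for 1.53 ppm HOCl: 1.53 / 0.1696 = 9.024 ppm.
(b) FC to add: 9.024 − 0.6 = 8.424 mg/L as Cl₂.
(b) Cl₂ equivalent: 8.424 mg/L × 670,000 L = 5644 g.
(b) Product at 8.9% available Cl: 5644 / 0.089 = 63,410 g.
(b) Volume: 63,410 g ÷ 1.13 g/mL = 56,120 mL.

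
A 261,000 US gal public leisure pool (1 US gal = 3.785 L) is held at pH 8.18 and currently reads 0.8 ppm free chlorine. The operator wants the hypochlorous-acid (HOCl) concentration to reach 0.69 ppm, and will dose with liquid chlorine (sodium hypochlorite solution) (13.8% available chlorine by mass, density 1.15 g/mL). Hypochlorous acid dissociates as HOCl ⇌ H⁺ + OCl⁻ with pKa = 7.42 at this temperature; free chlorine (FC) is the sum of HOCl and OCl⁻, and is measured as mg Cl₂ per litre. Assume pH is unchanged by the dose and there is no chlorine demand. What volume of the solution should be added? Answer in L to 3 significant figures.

24.0 L

Volume: 261,000 US gal × 3.785 L/gal = 987,885 L.
[OCl⁻]/[HOCl] = 10^(pH − pKa) = 10^(8.18 − 7.42) = 5.754; fraction as HOCl = 1/(1 + 5.754) = 0.1481.
Free chlorine required for 0.69 ppm HOCl: 0.69 / 0.1481 = 4.661 ppm.
FC to add: 4.661 − 0.8 = 3.861 mg/L as Cl₂.
Cl₂ equivalent: 3.861 mg/L × 987,885 L = 3814 g.
Product at 13.8% available Cl: 3814 / 0.138 = 27,640 g.
Volume: 27,640 g ÷ 1.15 g/mL = 24,030 mL.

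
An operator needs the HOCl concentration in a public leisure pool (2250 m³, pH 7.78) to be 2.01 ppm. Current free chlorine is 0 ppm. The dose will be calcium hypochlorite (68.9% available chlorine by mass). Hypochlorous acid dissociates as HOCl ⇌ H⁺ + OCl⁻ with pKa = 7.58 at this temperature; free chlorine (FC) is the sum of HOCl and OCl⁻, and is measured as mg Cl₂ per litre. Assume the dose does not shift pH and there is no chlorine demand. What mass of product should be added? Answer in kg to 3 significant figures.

17.0 kg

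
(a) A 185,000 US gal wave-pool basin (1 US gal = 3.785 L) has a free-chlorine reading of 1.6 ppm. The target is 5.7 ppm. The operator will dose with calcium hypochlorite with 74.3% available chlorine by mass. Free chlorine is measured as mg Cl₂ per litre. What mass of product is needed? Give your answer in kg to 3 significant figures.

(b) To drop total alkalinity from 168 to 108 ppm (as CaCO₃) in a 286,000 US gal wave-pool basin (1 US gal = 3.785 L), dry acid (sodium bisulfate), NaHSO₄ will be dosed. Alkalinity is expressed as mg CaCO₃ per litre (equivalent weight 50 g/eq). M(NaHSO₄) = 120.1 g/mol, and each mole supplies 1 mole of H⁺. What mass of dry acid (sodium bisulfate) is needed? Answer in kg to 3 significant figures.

(a) Volume: 185,000 US gal × 3.785 L/gal = 700,225 L.
(a) Chlorine deficit: 5.7 − 1.6 = 4.1 ppm = 4.1 mg/L as Cl₂.
(a) Cl₂ equivalent needed: 4.1 mg/L × 700,225 L = 2,871,000 mg = 2871 g.
(a) Product at 74.3% available chlorine: 2871 / 0.743 = 3864 g.

(b) Volume: 286,000 US gal × 3.785 L/gal = 1,082,510 L.
(b) Alkalinity to neutralize: (168 − 108) = 60 mg/L as CaCO₃ × 1,082,510 L = 64,950 g as CaCO₃.
(b) Equivalents of H⁺ required: 64,950 ÷ 50 g/eq = 1299 eq = 1299 mol NaHSO₄.
(b) Mass of NaHSO₄: 1299 × 120.1 = 156,000 g.

(a) 3.86 kg; (b) 156 kg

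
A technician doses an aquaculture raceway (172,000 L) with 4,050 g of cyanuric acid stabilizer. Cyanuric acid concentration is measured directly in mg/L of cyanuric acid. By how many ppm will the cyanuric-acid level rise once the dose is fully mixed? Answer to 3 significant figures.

Rise: 4,050 g / 172,000 L × 1000 = 23.55 mg/L.

23.5 ppm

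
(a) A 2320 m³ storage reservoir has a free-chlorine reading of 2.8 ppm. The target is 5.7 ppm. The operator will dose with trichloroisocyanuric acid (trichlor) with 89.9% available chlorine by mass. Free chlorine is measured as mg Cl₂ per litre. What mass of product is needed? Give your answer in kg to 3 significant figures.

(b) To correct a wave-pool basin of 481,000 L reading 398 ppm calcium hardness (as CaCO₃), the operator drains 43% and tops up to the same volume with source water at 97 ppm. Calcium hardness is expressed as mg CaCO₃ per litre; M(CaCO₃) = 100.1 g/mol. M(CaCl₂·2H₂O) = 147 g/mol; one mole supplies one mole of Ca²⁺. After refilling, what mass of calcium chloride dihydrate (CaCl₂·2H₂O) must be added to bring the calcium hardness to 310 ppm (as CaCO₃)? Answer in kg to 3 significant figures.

(a) Volume: 2320 m³ = 2,320,000 L.
(a) Chlorine deficit: 5.7 − 2.8 = 2.9 ppm = 2.9 mg/L as Cl₂.
(a) Cl₂ equivalent needed: 2.9 mg/L × 2,320,000 L = 6,728,000 mg = 6728 g.
(a) Product at 89.9% available chlorine: 6728 / 0.899 = 7484 g.

(b) After draining 43% and refilling: 398 × 0.57 + 97 × 0.43 = 268.57 ppm.
(b) Deficit to target: 310 − 268.57 = 41.43 mg/L.
(b) As CaCO₃: 41.43 mg/L × 481,000 L = 19,930 g; ÷ 100.1 = 199.1 mol Ca²⁺.
(b) Mass: 199.1 × 147 = 29,260 g.

(a) 7.48 kg; (b) 29.3 kg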